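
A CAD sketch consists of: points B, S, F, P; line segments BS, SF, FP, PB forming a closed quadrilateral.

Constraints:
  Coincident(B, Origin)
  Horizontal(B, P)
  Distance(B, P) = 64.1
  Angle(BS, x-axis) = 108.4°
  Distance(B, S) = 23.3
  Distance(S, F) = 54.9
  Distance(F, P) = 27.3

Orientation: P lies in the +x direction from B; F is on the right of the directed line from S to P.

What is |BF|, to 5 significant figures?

39.127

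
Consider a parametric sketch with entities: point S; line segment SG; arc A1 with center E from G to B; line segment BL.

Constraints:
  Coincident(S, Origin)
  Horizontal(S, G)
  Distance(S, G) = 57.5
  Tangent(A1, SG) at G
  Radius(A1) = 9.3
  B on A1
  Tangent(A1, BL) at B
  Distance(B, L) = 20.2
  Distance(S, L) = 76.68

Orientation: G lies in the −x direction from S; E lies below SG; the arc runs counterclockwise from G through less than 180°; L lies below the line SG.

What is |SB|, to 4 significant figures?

66.76

Checks: |EB| = 9.300 ✓; ∠(EB, BL) = 90.00° ✓; |BL| = 20.20 ✓; |SL| = 76.68 ✓.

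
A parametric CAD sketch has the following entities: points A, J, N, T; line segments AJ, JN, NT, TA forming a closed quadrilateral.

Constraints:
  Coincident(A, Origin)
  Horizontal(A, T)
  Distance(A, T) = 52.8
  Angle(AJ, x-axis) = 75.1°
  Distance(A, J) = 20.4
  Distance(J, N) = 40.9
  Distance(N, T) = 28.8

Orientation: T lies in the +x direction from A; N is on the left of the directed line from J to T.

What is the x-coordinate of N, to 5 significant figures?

45.335

Checks: |JN| = 40.90 ✓; |NT| = 28.80 ✓.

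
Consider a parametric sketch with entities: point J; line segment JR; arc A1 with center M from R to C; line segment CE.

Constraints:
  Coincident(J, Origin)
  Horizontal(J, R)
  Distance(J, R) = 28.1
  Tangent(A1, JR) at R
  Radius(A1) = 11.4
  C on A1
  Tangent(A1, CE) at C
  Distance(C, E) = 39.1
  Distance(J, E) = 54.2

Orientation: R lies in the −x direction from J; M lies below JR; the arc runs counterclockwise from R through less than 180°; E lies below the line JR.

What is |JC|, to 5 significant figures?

41.646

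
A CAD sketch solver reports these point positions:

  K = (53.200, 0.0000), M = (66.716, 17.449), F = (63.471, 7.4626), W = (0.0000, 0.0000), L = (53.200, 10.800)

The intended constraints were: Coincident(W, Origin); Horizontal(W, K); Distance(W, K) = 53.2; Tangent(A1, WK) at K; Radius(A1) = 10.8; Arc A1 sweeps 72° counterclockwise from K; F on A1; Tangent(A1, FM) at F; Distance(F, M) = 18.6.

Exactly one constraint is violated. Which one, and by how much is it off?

Distance(F, M) = 18.6 — off by 8.10.

W = (0.00, 0.00) ✓; W.y = 0.00, K.y = 0.00 ✓; |WK| = 53.20 ✓; ∠(LK, KW) = 90.00° ✓; |LK| = 10.80 ✓; bearing(L→F) − bearing(L→K) = 72.00° ✓; |LF| = 10.80 ✓; ∠(LF, FM) = 90.00° ✓; |FM| = 10.50 ✗.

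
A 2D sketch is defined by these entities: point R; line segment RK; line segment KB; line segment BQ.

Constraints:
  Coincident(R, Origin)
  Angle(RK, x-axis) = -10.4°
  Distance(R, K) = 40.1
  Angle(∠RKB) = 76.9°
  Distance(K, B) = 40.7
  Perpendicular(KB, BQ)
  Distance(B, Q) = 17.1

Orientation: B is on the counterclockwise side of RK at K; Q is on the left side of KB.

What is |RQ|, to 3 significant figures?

38.5

∠RKB = 76.9°, so KB runs at -10.4° + (180° − 76.9°) = 92.7° from the x-axis; with |KB| = 40.7, B = K + 40.7·(cos 92.7°, sin 92.7°) = (37.5, 33.4). The perpendicularity gives BQ at right angles to KB; with |BQ| = 17.1 on the left of KB, Q = B + 17.1·(-0.999, -0.0471) = (20.4, 32.6). Then |RQ| = |Q − R| = 38.5.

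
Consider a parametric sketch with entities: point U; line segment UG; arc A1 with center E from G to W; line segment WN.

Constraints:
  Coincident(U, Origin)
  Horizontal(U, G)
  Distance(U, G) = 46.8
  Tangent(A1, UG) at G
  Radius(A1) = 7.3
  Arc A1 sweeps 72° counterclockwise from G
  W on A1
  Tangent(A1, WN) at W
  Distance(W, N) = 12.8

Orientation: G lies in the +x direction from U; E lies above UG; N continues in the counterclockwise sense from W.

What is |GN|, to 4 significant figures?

20.38

U is at the origin; U and G share the same y with |UG| = 46.8 and G on the +x side, so G = (46.80, 0.000). The tangent condition forces EG to be normal to UG, so E = G + (0, 7.3) = (46.80, 7.300). On A1, G sits at bearing -90° from E; a 72° counterclockwise sweep puts W at bearing -18°, so W = E + 7.3·(cos -18°, sin -18°) = (53.74, 5.044). Tangency of A1 to WN means the radius EW is perpendicular to WN, so WN runs along (−sin -18°, cos -18°); with |WN| = 12.8, N = (57.70, 17.22). Then |GN| = |N − G| = 20.38.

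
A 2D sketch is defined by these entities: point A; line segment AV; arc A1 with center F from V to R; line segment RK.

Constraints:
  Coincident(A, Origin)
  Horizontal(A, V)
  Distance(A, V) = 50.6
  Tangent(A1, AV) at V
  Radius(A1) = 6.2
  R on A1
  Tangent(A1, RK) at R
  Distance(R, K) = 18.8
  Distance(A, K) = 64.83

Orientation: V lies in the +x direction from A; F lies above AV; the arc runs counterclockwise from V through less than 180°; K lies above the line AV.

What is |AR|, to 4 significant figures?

56.89

Checks: |FV| = 6.200 ✓; |FR| = 6.200 ✓; ∠(FR, RK) = 90.00° ✓; |RK| = 18.80 ✓; |AK| = 64.83 ✓.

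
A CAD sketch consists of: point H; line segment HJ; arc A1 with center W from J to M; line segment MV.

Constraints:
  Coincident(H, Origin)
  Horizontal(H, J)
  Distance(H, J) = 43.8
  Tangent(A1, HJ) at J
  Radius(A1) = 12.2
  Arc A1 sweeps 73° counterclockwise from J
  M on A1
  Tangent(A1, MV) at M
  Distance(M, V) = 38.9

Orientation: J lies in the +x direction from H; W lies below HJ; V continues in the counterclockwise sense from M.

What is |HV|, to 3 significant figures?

50.3

H is at the origin; HJ is horizontal with |HJ| = 43.8 and J on the +x side, so J = (43.8, 0.00). A1 meets HJ tangentially, so WJ is at right angles to HJ, so W = J + (0, -12.2) = (43.8, -12.2). On A1, J sits at bearing 90° from W; a 73° counterclockwise sweep puts M at bearing 163°, so M = W + 12.2·(cos 163°, sin 163°) = (32.1, -8.63). Tangency of A1 to MV means the radius WM is perpendicular to MV, so MV runs along (−sin 163°, cos 163°); with |MV| = 38.9, V = (20.8, -45.8). Then |HV| = |V − H| = 50.3.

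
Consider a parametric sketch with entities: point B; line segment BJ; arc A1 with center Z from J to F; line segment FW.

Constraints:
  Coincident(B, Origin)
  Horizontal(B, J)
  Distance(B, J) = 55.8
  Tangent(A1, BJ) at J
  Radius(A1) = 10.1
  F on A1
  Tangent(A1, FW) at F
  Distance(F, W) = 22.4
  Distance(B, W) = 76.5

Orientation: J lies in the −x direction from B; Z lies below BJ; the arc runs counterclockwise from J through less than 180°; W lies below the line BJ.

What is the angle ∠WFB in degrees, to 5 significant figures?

109.21°

B is at the origin; B and J share the same y with |BJ| = 55.8 and J on the −x side, so J = (-55.800, 0.0000). Since A1 is tangent to BJ there, ZJ ⟂ BJ, so Z = J + (0, -10.1) = (-55.800, -10.100). Since ZF ⟂ FW (tangency), |ZW| = √(10.1² + 22.4²) = 24.572 regardless of where F sits on A1. So W lies on both circle(B, 76.5) and circle(Z, 24.572); the below-BJ intersection is W = (-70.444, -29.831). F is the foot of the tangent from W: F = (-65.668, -7.9465).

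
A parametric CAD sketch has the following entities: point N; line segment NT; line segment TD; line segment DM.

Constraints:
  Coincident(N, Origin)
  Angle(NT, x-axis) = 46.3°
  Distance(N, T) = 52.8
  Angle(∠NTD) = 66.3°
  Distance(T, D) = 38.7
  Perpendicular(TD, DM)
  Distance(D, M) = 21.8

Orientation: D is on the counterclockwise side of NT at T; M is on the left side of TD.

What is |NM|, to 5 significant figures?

31.784

∠NTD = 66.3°, so TD runs at 46.3° + (180° − 66.3°) = 160.00° from the x-axis; with |TD| = 38.7, D = T + 38.7·(cos 160.00°, sin 160.00°) = (0.11249, 51.409). The perpendicularity gives DM at right angles to TD; with |DM| = 21.8 on the left of TD, M = D + 21.8·(-0.34202, -0.93969) = (-7.3436, 30.924). Then |NM| = |M − N| = 31.784.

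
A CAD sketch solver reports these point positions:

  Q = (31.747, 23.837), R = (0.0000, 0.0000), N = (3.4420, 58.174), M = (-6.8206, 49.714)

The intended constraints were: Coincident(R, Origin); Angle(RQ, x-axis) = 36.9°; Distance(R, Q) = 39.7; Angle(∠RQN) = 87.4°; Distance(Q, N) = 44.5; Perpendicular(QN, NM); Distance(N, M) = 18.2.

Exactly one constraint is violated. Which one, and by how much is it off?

Distance(N, M) = 18.2 — off by 4.90.

R = (0.00, 0.00) ✓; RQ at 36.90° ✓; |RQ| = 39.70 ✓; ∠RQN = 87.40° ✓; |QN| = 44.50 ✓; ∠(QN, NM) = 90.00° ✓; |NM| = 13.30 ✗.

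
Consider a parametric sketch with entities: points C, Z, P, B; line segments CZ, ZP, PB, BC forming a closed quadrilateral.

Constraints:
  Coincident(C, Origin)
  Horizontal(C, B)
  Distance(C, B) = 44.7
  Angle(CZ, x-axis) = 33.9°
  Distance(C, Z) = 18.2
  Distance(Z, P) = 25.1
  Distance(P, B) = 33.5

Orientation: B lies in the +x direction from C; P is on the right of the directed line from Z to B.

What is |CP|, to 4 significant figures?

20.98

Checks: |ZP| = 25.10 ✓; |PB| = 33.50 ✓.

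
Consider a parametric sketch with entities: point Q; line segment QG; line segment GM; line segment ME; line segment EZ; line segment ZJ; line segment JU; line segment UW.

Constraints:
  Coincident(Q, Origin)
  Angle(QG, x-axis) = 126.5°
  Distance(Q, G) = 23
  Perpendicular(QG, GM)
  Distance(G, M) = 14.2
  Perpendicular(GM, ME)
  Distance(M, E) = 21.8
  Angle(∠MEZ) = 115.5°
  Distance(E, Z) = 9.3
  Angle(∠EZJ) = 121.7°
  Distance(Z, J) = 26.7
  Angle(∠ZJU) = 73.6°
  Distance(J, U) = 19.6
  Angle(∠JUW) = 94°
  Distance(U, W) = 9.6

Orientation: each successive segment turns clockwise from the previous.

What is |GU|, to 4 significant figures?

2.322

Q is at the origin; QG runs at 126.5° with length 23.0, so G = (-13.68, 18.49). QG is perpendicular to GM, so GM runs at 36.50°; with |GM| = 14.2, M = (-2.266, 26.94). GM is perpendicular to ME, so ME runs at -53.50°; with |ME| = 21.8, E = (10.70, 9.411). ∠MEZ = 115.5° gives EZ at -118.0° from the x-axis; with |EZ| = 9.3, Z = (6.335, 1.200). ∠EZJ = 121.7° gives ZJ at -176.3° from the x-axis; with |ZJ| = 26.7, J = (-20.31, -0.5233). ∠ZJU = 73.6° gives JU at 77.30° from the x-axis; with |JU| = 19.6, U = (-16.00, 18.60). Then |GU| = |U − G| = 2.322.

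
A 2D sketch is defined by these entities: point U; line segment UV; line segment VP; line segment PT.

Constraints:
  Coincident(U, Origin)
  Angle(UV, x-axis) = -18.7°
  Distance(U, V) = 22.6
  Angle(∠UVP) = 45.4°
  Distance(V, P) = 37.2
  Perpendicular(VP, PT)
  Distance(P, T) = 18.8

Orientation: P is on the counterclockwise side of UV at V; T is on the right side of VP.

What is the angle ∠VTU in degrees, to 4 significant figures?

31.75°

∠UVP = 45.4°, so VP runs at -18.7° + (180° − 45.4°) = 115.9° from the x-axis; with |VP| = 37.2, P = V + 37.2·(cos 115.9°, sin 115.9°) = (5.158, 26.22). VP ⟂ PT; with |PT| = 18.8 on the right of VP, T = P + 18.8·(0.8996, 0.4368) = (22.07, 34.43). Then cos ∠VTU = TV·TU / (|TV||TU|), giving 31.75°.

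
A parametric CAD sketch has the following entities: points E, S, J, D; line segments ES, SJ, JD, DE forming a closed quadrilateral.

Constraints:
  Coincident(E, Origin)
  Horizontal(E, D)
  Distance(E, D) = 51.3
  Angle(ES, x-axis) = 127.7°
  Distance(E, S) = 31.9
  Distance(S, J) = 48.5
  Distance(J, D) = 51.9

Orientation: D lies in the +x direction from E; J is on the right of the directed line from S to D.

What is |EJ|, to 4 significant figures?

18.12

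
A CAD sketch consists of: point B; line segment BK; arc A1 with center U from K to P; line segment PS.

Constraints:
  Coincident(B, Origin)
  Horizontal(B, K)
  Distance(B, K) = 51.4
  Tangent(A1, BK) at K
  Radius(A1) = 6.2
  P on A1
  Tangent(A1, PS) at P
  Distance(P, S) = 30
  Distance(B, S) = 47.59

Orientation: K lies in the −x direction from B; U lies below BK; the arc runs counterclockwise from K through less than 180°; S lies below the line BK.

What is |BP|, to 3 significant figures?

56.8

Checks: |UP| = 6.200 ✓; ∠(UP, PS) = 90.00° ✓; |PS| = 30.00 ✓; |BS| = 47.59 ✓.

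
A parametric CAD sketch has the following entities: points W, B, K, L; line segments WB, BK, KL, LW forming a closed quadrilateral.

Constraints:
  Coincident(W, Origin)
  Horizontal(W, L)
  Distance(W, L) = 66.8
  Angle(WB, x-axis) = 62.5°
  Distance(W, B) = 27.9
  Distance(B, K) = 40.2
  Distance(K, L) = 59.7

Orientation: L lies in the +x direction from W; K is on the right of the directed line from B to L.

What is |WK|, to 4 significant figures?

17.77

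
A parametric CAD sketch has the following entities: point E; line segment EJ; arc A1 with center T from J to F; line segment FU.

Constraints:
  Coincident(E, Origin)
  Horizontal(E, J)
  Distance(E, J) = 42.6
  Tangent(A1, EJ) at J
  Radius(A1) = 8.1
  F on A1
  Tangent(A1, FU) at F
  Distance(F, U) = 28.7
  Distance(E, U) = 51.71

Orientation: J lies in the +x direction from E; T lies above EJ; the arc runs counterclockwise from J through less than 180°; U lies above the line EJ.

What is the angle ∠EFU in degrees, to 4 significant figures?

74.91°

Checks: |TF| = 8.100 ✓; ∠(TF, FU) = 90.00° ✓; |FU| = 28.70 ✓; |EU| = 51.71 ✓.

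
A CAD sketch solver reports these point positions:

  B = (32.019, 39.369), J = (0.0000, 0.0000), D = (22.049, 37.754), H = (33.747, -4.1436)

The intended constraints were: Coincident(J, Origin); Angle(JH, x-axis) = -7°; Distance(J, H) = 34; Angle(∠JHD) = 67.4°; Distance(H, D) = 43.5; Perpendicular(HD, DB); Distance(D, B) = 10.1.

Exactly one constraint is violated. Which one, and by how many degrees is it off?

Perpendicular(HD, DB) — off by 6.40°.

J = (0.00, 0.00) ✓; JH at -7.000° ✓; |JH| = 34.00 ✓; ∠JHD = 67.40° ✓; |HD| = 43.50 ✓; ∠(HD, DB) = 96.40° ✗; |DB| = 10.10 ✓.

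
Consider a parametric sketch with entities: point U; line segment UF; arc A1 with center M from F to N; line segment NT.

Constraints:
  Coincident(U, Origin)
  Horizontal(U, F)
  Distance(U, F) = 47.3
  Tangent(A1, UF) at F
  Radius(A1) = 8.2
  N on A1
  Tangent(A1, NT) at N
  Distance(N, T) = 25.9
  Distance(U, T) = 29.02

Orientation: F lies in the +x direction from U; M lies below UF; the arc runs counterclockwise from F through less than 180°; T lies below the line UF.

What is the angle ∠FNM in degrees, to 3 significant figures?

69.9°

Checks: ∠(MF, FU) = 90.00° ✓; |MN| = 8.200 ✓; ∠(MN, NT) = 90.00° ✓; |NT| = 25.90 ✓; |UT| = 29.02 ✓.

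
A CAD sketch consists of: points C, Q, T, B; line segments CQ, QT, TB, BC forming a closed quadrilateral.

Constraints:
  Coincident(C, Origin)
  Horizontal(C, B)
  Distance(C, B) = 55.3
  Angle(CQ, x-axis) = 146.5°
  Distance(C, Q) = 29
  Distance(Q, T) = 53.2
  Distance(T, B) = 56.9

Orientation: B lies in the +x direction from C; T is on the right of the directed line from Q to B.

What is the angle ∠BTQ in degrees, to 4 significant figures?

94.79°

C is at the origin; C and B share the same y with |CB| = 55.3 and B in +x, so B = (55.3, 0). CQ runs at 146.5° with |CQ| = 29.0, so Q = (-24.18, 16.01). T is determined by |QT| = 53.2 and |TB| = 56.9 together: it lies at the intersection of circle(Q, 53.2) and circle(B, 56.9). With |QB| = 81.08, the foot of the radical line on QB is 38.03 from Q and the perpendicular offset is √(53.2² − 38.03²) = 37.20. Taking the right-of-QB solution: T = (5.751, -27.97).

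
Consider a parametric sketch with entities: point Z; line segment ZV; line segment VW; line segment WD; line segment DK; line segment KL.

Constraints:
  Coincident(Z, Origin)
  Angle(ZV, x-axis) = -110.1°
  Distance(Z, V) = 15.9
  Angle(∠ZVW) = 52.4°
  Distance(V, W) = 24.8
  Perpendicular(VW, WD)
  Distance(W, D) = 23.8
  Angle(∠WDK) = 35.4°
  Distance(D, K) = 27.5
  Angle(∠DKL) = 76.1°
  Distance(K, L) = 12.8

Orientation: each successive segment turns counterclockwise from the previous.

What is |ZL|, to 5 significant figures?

19.382

∠WDK = 35.4° gives DK at -107.90° from the x-axis; with |DK| = 27.5, K = (2.5789, -10.944). ∠DKL = 76.1° gives KL at -4.0000° from the x-axis; with |KL| = 12.8, L = (15.348, -11.837). Then |ZL| = |L − Z| = 19.382.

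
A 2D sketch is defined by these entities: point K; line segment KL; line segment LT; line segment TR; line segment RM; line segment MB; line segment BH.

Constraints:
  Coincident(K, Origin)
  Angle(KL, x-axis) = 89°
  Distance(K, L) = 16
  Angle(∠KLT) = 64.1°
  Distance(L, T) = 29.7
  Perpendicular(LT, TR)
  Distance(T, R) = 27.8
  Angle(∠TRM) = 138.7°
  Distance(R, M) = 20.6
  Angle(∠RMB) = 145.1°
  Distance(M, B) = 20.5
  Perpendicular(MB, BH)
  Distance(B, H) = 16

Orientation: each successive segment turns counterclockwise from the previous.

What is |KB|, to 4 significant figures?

35.46

∠TRM = 138.7° gives RM at -23.80° from the x-axis; with |RM| = 20.6, M = (3.893, -30.04). ∠RMB = 145.1° gives MB at 11.10° from the x-axis; with |MB| = 20.5, B = (24.01, -26.09). Then |KB| = |B − K| = 35.46.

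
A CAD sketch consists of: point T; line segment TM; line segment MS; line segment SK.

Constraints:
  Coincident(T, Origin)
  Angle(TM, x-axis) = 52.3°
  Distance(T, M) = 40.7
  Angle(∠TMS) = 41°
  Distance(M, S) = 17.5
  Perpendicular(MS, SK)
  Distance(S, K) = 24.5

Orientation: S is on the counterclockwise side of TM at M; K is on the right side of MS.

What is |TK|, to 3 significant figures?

52.9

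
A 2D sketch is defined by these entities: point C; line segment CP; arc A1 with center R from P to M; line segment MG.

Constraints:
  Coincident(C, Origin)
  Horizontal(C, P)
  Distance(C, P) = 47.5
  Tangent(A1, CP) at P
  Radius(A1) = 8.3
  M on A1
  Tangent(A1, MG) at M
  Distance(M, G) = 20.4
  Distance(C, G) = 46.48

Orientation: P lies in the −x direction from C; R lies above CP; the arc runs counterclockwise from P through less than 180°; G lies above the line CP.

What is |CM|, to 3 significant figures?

39.9

C is at the origin; CP is horizontal with |CP| = 47.5 and P on the −x side, so P = (-47.5, 0.00). Tangency of A1 to CP means the radius RP is perpendicular to CP, so R = P + (0, 8.3) = (-47.5, 8.30). Since RM ⟂ MG (tangency), |RG| = √(8.3² + 20.4²) = 22.0 regardless of where M sits on A1. So G lies on both circle(C, 46.48) and circle(R, 22.0); the above-CP intersection is G = (-37.3, 27.8). M is the foot of the tangent from G: M = (-39.2, 7.49).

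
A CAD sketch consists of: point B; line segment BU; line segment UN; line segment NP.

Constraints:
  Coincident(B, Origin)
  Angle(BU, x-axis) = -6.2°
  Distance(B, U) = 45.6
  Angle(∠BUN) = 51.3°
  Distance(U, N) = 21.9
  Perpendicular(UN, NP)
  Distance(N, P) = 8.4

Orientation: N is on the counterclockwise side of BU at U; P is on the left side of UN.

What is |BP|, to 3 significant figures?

28.0

B is at the origin; BU runs at -6.2° with length 45.6, so U = 45.6·(cos -6.2°, sin -6.2°) = (45.3, -4.92). ∠BUN = 51.3°, so UN runs at -6.2° + (180° − 51.3°) = 122° from the x-axis; with |UN| = 21.9, N = U + 21.9·(cos 122°, sin 122°) = (33.6, 13.5). The perpendicularity gives NP at right angles to UN; with |NP| = 8.4 on the left of UN, P = N + 8.4·(-0.843, -0.537) = (26.5, 9.03). Then |BP| = |P − B| = 28.0.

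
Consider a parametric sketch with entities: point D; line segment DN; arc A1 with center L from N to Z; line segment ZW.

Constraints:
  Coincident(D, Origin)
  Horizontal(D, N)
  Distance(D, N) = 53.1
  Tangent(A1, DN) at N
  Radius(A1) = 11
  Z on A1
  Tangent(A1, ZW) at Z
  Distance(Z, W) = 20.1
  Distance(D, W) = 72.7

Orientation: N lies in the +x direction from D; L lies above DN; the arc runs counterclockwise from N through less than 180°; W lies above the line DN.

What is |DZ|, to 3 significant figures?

64.8

Checks: |LZ| = 11.00 ✓; ∠(LZ, ZW) = 90.00° ✓; |ZW| = 20.10 ✓; |DW| = 72.70 ✓.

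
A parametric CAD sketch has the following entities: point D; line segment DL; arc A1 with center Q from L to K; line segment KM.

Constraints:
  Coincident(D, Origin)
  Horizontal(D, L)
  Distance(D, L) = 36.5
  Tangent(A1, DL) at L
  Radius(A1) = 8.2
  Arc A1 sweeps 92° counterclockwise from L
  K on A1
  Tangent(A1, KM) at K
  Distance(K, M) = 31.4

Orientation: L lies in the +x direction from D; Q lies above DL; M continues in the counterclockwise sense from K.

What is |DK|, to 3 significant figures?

45.5

D is at the origin; D and L share the same y with |DL| = 36.5 and L on the +x side, so L = (36.5, 0.00). A1 meets DL tangentially, so QL is at right angles to DL, so Q = L + (0, 8.2) = (36.5, 8.20). On A1, L sits at bearing -90° from Q; a 92° counterclockwise sweep puts K at bearing 2°, so K = Q + 8.2·(cos 2°, sin 2°) = (44.7, 8.49). Then |DK| = |K − D| = 45.5.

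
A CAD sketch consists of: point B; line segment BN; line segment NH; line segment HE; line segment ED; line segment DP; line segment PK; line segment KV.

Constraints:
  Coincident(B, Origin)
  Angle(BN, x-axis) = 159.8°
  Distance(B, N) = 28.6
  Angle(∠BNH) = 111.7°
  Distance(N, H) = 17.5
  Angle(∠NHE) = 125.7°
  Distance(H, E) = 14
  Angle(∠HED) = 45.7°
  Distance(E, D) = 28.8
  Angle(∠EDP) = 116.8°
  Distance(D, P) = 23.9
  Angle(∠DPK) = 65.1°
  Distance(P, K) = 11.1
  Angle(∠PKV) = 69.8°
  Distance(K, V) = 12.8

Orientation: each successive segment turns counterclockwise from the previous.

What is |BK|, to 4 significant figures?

42.46

B is at the origin; BN runs at 159.8° with length 28.6, so N = (-26.84, 9.876). ∠BNH = 111.7° gives NH at -131.9° from the x-axis; with |NH| = 17.5, H = (-38.53, -3.150). ∠NHE = 125.7° gives HE at -77.60° from the x-axis; with |HE| = 14.0, E = (-35.52, -16.82). ∠HED = 45.7° gives ED at 56.70° from the x-axis; with |ED| = 28.8, D = (-19.71, 7.248). ∠EDP = 116.8° gives DP at 119.9° from the x-axis; with |DP| = 23.9, P = (-31.62, 27.97). ∠DPK = 65.1° gives PK at -125.2° from the x-axis; with |PK| = 11.1, K = (-38.02, 18.90). Then |BK| = |K − B| = 42.46.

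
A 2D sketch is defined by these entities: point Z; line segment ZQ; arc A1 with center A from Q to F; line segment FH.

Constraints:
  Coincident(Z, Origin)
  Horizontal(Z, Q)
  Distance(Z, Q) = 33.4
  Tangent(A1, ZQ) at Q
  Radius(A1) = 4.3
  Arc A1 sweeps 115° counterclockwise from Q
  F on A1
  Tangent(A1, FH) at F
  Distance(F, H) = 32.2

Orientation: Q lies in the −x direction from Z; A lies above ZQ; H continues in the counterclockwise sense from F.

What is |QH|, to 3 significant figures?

36.6

Z is at the origin; Z and Q share the same y with |ZQ| = 33.4 and Q on the −x side, so Q = (-33.4, 0.00). Tangency of A1 to ZQ means the radius AQ is perpendicular to ZQ, so A = Q + (0, 4.3) = (-33.4, 4.30). On A1, Q sits at bearing -90° from A; a 115° counterclockwise sweep puts F at bearing 25°, so F = A + 4.3·(cos 25°, sin 25°) = (-29.5, 6.12). A1 meets FH tangentially, so AF is at right angles to FH, so FH runs along (−sin 25°, cos 25°); with |FH| = 32.2, H = (-43.1, 35.3). Then |QH| = |H − Q| = 36.6.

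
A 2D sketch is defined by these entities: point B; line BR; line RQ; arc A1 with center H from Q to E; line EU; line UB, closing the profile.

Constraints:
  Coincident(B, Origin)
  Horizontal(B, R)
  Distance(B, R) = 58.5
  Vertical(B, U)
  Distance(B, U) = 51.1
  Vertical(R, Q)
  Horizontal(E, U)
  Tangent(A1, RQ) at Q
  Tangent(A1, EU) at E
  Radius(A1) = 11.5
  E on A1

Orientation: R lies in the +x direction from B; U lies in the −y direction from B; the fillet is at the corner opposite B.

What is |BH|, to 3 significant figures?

61.5

B is at the origin; BR is horizontal with |BR| = 58.5 and R on the +x side, so R = (58.5, 0.00). BU is vertical with |BU| = 51.1 and U on the −y side, so U = (0.00, -51.1). The virtual corner opposite B is at (58.5, -51.1). The tangent condition forces HQ to be normal to RQ and tangency of A1 to EU means the radius HE is perpendicular to EU, with radius 11.5, so the center H sits 11.5 in from both sides at H = (47.0, -39.6). Then |BH| = |H − B| = 61.5.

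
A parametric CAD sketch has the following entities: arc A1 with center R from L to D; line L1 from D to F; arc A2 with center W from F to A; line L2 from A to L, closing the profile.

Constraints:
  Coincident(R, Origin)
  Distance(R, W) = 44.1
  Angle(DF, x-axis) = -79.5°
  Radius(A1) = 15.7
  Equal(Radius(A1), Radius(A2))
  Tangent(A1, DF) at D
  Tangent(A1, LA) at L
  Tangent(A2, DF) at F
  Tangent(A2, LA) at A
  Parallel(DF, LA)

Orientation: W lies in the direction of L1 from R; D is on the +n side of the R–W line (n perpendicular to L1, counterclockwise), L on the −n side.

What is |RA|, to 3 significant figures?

46.8

The slot axis is L1's direction at -79.5°, so u = (cos -79.5°, sin -79.5°) = (0.182, -0.983) and n = (−sin -79.5°, cos -79.5°) = (0.983, 0.182). R is at the origin and W lies 44.1 along u from R, so W = 44.1·u = (8.04, -43.4). Tangency of A1 to both parallel lines with radius 15.7 puts D and L at R ± 15.7·n: D = (15.4, 2.86), L = (-15.4, -2.86). Equal radii place F and A the same way about W: F = W + 15.7·n = (23.5, -40.5), A = W − 15.7·n = (-7.40, -46.2). Then |RA| = |A − R| = 46.8.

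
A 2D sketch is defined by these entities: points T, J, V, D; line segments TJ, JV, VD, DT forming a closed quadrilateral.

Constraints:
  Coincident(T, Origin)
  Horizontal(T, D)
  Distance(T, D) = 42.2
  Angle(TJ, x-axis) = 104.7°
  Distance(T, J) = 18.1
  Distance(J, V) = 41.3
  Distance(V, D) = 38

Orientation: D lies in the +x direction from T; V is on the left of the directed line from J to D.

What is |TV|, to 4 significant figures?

48.64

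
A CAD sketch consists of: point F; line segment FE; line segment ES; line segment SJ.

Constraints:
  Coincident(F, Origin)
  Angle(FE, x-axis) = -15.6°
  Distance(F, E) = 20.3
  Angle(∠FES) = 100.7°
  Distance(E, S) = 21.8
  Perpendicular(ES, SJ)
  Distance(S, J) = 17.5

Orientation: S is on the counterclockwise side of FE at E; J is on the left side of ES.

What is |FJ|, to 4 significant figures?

25.69

∠FES = 100.7°, so ES runs at -15.6° + (180° − 100.7°) = 63.70° from the x-axis; with |ES| = 21.8, S = E + 21.8·(cos 63.70°, sin 63.70°) = (29.21, 14.08). ES is perpendicular to SJ; with |SJ| = 17.5 on the left of ES, J = S + 17.5·(-0.8965, 0.4431) = (13.52, 21.84). Then |FJ| = |J − F| = 25.69.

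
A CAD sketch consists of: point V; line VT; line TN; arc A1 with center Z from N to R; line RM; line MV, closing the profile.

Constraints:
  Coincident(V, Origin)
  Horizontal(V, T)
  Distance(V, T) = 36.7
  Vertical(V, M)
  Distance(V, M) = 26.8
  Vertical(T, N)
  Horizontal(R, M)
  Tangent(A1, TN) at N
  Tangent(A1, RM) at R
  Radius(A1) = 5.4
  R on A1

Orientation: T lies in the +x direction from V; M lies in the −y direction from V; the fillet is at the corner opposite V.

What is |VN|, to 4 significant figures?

42.48

The virtual corner opposite V is at (36.70, -26.80). A1 meets TN tangentially, so ZN is at right angles to TN and A1 meets RM tangentially, so ZR is at right angles to RM, with radius 5.4, so the center Z sits 5.4 in from both sides at Z = (31.30, -21.40). That places the tangent points at N = (36.70, -21.40) on TN and R = (31.30, -26.80) on RM. Then |VN| = |N − V| = 42.48.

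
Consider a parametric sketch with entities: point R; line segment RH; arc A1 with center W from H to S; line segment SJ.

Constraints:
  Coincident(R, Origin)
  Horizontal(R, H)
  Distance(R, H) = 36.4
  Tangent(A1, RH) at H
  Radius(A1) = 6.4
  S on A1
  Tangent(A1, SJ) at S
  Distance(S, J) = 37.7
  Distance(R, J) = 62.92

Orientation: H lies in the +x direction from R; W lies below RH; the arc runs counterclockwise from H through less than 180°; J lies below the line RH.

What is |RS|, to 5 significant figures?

31.798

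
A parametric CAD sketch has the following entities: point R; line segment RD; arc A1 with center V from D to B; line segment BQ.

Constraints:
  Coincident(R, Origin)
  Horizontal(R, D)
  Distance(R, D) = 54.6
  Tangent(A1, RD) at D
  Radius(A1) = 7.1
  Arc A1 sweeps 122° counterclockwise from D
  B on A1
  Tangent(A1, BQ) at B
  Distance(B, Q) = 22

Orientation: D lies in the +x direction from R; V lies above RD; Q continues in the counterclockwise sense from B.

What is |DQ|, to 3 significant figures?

30.1

R is at the origin; RD is horizontal with |RD| = 54.6 and D on the +x side, so D = (54.6, 0.00). Since A1 is tangent to RD there, VD ⟂ RD, so V = D + (0, 7.1) = (54.6, 7.10). On A1, D sits at bearing -90° from V; a 122° counterclockwise sweep puts B at bearing 32°, so B = V + 7.1·(cos 32°, sin 32°) = (60.6, 10.9). A1 meets BQ tangentially, so VB is at right angles to BQ, so BQ runs along (−sin 32°, cos 32°); with |BQ| = 22.0, Q = (49.0, 29.5). Then |DQ| = |Q − D| = 30.1.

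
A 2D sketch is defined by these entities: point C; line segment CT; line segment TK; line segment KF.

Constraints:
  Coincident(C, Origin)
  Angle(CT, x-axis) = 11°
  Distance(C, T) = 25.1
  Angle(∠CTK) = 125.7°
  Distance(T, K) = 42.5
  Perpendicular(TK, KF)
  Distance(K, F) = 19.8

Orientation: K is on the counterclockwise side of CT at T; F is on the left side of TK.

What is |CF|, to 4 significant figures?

57.15

C is at the origin; CT runs at 11.0° with length 25.1, so T = 25.1·(cos 11.0°, sin 11.0°) = (24.64, 4.789). ∠CTK = 125.7°, so TK runs at 11.0° + (180° − 125.7°) = 65.30° from the x-axis; with |TK| = 42.5, K = T + 42.5·(cos 65.30°, sin 65.30°) = (42.40, 43.40). TK is perpendicular to KF; with |KF| = 19.8 on the left of TK, F = K + 19.8·(-0.9085, 0.4179) = (24.41, 51.67). Then |CF| = |F − C| = 57.15.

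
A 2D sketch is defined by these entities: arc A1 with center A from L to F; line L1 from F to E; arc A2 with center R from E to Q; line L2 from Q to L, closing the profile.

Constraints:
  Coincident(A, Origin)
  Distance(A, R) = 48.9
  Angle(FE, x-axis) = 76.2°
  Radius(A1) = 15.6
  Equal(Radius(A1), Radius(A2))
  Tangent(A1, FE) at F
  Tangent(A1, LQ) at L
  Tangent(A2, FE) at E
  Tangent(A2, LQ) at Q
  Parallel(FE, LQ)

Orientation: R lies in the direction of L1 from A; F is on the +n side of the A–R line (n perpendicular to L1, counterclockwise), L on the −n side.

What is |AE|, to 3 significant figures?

51.3

The slot axis is L1's direction at 76.2°, so u = (cos 76.2°, sin 76.2°) = (0.239, 0.971) and n = (−sin 76.2°, cos 76.2°) = (-0.971, 0.239). A is at the origin and R lies 48.9 along u from A, so R = 48.9·u = (11.7, 47.5). Tangency of A1 to both parallel lines with radius 15.6 puts F and L at A ± 15.6·n: F = (-15.1, 3.72), L = (15.1, -3.72). Equal radii place E and Q the same way about R: E = R + 15.6·n = (-3.49, 51.2), Q = R − 15.6·n = (26.8, 43.8). Then |AE| = |E − A| = 51.3.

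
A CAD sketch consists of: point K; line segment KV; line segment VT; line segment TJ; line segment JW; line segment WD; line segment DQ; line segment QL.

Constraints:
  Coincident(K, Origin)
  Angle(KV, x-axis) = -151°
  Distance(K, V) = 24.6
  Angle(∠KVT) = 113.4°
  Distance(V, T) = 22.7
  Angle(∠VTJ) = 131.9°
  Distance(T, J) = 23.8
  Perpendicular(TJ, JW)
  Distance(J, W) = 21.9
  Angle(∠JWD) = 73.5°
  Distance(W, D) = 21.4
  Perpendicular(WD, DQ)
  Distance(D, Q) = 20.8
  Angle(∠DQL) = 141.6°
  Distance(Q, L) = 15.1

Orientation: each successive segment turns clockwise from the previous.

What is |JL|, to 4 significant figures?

13.00

WD ⟂ DQ, so DQ runs at 167.8°; with |DQ| = 20.8, Q = (-44.30, 10.78). ∠DQL = 141.6° gives QL at 129.4° from the x-axis; with |QL| = 15.1, L = (-53.88, 22.45). Then |JL| = |L − J| = 13.00.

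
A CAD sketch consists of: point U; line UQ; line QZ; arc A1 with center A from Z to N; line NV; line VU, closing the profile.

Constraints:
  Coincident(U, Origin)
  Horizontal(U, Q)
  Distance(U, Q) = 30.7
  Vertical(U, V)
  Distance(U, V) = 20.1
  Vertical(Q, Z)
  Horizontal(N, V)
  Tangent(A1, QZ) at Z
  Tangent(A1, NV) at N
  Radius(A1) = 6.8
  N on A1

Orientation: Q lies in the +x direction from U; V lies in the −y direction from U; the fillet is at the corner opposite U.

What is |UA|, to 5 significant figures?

27.351

UV is vertical with |UV| = 20.1 and V on the −y side, so V = (0.0000, -20.100). The virtual corner opposite U is at (30.700, -20.100). Tangency of A1 to QZ means the radius AZ is perpendicular to QZ and since A1 is tangent to NV there, AN ⟂ NV, with radius 6.8, so the center A sits 6.8 in from both sides at A = (23.900, -13.300). Then |UA| = |A − U| = 27.351.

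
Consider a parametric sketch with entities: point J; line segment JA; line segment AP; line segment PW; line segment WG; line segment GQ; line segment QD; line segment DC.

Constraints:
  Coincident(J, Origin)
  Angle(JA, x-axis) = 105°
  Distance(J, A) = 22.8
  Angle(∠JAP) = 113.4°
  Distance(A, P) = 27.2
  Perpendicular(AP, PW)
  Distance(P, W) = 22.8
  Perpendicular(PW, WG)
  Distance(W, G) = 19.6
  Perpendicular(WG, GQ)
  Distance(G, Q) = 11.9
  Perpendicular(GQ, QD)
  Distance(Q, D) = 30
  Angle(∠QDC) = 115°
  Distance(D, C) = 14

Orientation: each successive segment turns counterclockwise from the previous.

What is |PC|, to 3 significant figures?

28.7

J is at the origin; JA runs at 105.0° with length 22.8, so A = (-5.90, 22.0). ∠JAP = 113.4° gives AP at 172° from the x-axis; with |AP| = 27.2, P = (-32.8, 26.0). The perpendicularity gives PW at right angles to AP, so PW runs at -98.4°; with |PW| = 22.8, W = (-36.1, 3.44). PW ⟂ WG, so WG runs at -8.40°; with |WG| = 19.6, G = (-16.8, 0.578). WG ⟂ GQ, so GQ runs at 81.6°; with |GQ| = 11.9, Q = (-15.0, 12.4). GQ is perpendicular to QD, so QD runs at 172°; with |QD| = 30.0, D = (-44.7, 16.7). ∠QDC = 115.0° gives DC at -123° from the x-axis; with |DC| = 14.0, C = (-52.4, 5.04). Then |PC| = |C − P| = 28.7.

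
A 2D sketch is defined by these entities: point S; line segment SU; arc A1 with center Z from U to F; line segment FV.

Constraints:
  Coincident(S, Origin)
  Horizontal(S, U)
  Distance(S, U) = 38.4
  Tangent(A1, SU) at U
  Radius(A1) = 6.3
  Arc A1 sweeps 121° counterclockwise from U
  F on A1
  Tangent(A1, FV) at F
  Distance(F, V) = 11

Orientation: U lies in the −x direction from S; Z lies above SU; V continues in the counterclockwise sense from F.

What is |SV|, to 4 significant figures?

43.07

On A1, U sits at bearing -90° from Z; a 121° counterclockwise sweep puts F at bearing 31°, so F = Z + 6.3·(cos 31°, sin 31°) = (-33.00, 9.545). A1 meets FV tangentially, so ZF is at right angles to FV, so FV runs along (−sin 31°, cos 31°); with |FV| = 11.0, V = (-38.67, 18.97). Then |SV| = |V − S| = 43.07.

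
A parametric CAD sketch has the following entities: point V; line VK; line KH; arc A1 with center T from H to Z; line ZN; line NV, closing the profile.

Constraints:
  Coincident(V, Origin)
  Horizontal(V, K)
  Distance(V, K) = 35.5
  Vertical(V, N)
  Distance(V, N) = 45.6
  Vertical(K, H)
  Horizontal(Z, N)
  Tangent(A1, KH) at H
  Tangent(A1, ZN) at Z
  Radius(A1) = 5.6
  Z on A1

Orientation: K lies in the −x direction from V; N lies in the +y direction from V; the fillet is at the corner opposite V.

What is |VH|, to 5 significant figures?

53.481

The virtual corner opposite V is at (-35.500, 45.600). Tangency of A1 to KH means the radius TH is perpendicular to KH and tangency of A1 to ZN means the radius TZ is perpendicular to ZN, with radius 5.6, so the center T sits 5.6 in from both sides at T = (-29.900, 40.000). That places the tangent points at H = (-35.500, 40.000) on KH and Z = (-29.900, 45.600) on ZN. Then |VH| = |H − V| = 53.481.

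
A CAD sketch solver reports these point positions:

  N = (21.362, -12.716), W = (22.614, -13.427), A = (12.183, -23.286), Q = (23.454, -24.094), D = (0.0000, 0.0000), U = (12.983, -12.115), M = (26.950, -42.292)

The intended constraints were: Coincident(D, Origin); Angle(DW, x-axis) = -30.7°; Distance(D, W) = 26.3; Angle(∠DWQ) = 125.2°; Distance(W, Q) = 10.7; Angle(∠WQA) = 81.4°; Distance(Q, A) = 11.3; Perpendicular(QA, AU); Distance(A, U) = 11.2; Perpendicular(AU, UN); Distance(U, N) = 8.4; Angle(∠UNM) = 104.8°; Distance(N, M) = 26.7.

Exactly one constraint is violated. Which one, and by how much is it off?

Distance(N, M) = 26.7 — off by 3.40.

D = (0.00, 0.00) ✓; DW at -30.70° ✓; |DW| = 26.30 ✓; ∠DWQ = 125.2° ✓; |WQ| = 10.70 ✓; ∠WQA = 81.40° ✓; |QA| = 11.30 ✓; ∠(QA, AU) = 90.00° ✓; |AU| = 11.20 ✓; ∠(AU, UN) = 90.01° ✓; |UN| = 8.401 ✓; ∠UNM = 104.8° ✓; |NM| = 30.10 ✗.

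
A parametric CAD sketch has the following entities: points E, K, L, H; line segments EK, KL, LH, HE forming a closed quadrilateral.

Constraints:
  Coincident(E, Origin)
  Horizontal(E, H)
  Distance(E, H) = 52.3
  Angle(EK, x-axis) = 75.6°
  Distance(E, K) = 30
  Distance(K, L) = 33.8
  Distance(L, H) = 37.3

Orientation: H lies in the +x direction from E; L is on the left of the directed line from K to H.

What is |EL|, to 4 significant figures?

53.93

E is at the origin; E and H share the same y with |EH| = 52.3 and H in +x, so H = (52.3, 0). EK runs at 75.6° with |EK| = 30.0, so K = (7.461, 29.06). L is determined by |KL| = 33.8 and |LH| = 37.3 together: it lies at the intersection of circle(K, 33.8) and circle(H, 37.3). With |KH| = 53.43, the foot of the radical line on KH is 24.39 from K and the perpendicular offset is √(33.8² − 24.39²) = 23.40. Taking the left-of-KH solution: L = (40.65, 35.44).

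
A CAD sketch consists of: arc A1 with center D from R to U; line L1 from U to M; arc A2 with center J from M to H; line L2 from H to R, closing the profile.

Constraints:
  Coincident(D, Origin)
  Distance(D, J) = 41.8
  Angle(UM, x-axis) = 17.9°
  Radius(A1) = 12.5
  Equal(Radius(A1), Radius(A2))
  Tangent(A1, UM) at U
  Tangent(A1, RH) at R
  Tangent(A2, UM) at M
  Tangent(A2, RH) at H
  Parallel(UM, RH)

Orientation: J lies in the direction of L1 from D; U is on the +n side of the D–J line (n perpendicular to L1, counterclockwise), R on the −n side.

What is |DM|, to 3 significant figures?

43.6

The slot axis is L1's direction at 17.9°, so u = (cos 17.9°, sin 17.9°) = (0.952, 0.307) and n = (−sin 17.9°, cos 17.9°) = (-0.307, 0.952). D is at the origin and J lies 41.8 along u from D, so J = 41.8·u = (39.8, 12.8). Tangency of A1 to both parallel lines with radius 12.5 puts U and R at D ± 12.5·n: U = (-3.84, 11.9), R = (3.84, -11.9). Equal radii place M and H the same way about J: M = J + 12.5·n = (35.9, 24.7), H = J − 12.5·n = (43.6, 0.953). Then |DM| = |M − D| = 43.6.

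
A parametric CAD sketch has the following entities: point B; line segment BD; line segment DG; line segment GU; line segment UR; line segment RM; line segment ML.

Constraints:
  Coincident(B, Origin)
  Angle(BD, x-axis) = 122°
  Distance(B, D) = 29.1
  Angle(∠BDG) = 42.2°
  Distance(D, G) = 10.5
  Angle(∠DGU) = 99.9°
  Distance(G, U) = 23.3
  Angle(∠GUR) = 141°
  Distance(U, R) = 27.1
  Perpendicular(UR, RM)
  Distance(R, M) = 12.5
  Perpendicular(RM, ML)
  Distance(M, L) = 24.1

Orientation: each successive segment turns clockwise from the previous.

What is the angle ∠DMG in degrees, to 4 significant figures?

13.05°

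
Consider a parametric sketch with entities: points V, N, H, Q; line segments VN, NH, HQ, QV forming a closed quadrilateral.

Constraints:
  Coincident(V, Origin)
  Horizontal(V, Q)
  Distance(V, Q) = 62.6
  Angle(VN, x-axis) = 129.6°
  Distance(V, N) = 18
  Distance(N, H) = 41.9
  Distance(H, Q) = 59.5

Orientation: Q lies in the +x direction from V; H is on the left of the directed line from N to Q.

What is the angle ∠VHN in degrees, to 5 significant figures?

22.974°

V is at the origin; V and Q share the same y with |VQ| = 62.6 and Q in +x, so Q = (62.6, 0). VN runs at 129.6° with |VN| = 18.0, so N = (-11.474, 13.869). H is determined by |NH| = 41.9 and |HQ| = 59.5 together: it lies at the intersection of circle(N, 41.9) and circle(Q, 59.5). With |NQ| = 75.361, the foot of the radical line on NQ is 25.840 from N and the perpendicular offset is √(41.9² − 25.840²) = 32.984. Taking the left-of-NQ solution: H = (19.995, 41.534).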